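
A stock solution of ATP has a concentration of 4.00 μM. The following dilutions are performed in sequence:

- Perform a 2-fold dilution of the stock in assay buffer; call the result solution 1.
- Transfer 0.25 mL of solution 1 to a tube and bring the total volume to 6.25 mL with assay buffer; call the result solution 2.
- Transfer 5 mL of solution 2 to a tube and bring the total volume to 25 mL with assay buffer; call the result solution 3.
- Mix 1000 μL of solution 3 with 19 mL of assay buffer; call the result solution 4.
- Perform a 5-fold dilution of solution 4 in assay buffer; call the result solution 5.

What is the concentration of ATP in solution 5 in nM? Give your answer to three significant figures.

0.160 nM

Step 1: 2-fold → factor 2
Step 2: 0.25 mL brought to 6.25 mL → factor 6.25/0.25 = 25
Step 3: 5 mL brought to 25 mL → factor 25/5 = 5
Step 4: 1000 μL + 19 mL = 20000 μL total → factor 20000/1000 = 20
Step 5: 5-fold → factor 5
Overall dilution factor = 2 × 25 × 5 × 20 × 5 = 25000
Final = 4.00 μM / 25000 = 0.0001600 μM = 0.160 nM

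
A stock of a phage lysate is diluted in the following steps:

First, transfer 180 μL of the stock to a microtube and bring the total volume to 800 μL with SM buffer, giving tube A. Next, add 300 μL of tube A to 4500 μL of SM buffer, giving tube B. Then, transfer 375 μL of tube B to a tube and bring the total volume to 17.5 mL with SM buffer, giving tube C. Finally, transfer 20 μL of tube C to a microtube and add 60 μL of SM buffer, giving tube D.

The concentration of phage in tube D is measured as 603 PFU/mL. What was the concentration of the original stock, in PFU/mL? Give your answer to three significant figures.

8.00 × 10^6 PFU/mL

Step 1: 180 μL brought to 800 μL → factor 800/180 = 4.4444
Step 2: 300 μL + 4500 μL = 4800 μL total → factor 4800/300 = 16
Step 3: 375 μL brought to 17.5 mL → factor 17500/375 = 46.667
Step 4: 20 μL + 60 μL = 80 μL total → factor 80/20 = 4
Overall dilution factor = 4.4444 × 16 × 46.667 × 4 = 13274
Stock = 603 PFU/mL × 13274 = 8.00 × 10^6 PFU/mL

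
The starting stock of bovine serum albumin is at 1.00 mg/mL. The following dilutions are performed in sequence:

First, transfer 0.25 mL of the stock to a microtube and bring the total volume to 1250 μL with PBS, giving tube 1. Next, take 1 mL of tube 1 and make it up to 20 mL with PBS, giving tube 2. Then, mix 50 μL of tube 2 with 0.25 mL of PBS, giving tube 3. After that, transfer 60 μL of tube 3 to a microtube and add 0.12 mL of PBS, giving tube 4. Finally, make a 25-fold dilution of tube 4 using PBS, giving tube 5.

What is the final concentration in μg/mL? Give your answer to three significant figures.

Step 1: 0.25 mL brought to 1250 μL → factor 1.25/0.25 = 5
Step 2: 1 mL brought to 20 mL → factor 20/1 = 20
Step 3: 50 μL + 0.25 mL = 300 μL total → factor 300/50 = 6
Step 4: 60 μL + 0.12 mL = 180 μL total → factor 180/60 = 3
Step 5: 25-fold → factor 25
Overall dilution factor = 5 × 20 × 6 × 3 × 25 = 45000
Final = 1.00 mg/mL / 45000 = 2.222 × 10^-5 mg/mL = 0.0222 μg/mL

0.0222 μg/mL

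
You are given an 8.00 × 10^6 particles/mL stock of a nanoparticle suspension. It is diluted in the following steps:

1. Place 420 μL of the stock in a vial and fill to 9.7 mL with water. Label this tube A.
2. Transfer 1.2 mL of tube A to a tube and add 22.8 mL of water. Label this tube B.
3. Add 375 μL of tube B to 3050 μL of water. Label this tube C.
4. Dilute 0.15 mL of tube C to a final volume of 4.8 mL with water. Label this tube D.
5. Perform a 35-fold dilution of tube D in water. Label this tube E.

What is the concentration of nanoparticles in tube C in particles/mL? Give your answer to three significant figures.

1.90 × 10^3 particles/mL

Step 1: 420 μL brought to 9.7 mL → factor 9700/420 = 23.095
Step 2: 1.2 mL + 22.8 mL = 24 mL total → factor 24/1.2 = 20
Step 3: 375 μL + 3050 μL = 3425 μL total → factor 3425/375 = 9.1333
Dilution factor through tube C = 23.095 × 20 × 9.1333 = 4218.7
[tube C] = 8.00 × 10^6 particles/mL / 4218.7 = 1.90 × 10^3 particles/mL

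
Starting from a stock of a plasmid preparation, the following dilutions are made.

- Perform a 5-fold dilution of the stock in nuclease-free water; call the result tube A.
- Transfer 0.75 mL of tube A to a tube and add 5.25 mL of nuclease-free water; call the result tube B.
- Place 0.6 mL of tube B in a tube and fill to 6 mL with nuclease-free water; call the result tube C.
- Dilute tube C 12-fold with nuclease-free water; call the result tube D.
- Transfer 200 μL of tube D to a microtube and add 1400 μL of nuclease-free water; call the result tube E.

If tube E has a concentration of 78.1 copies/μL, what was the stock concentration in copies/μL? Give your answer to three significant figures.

3.00 × 10^6 copies/μL

Step 1: 5-fold → factor 5
Step 2: 0.75 mL + 5.25 mL = 6 mL total → factor 6/0.75 = 8
Step 3: 0.6 mL brought to 6 mL → factor 6/0.6 = 10
Step 4: 12-fold → factor 12
Step 5: 200 μL + 1400 μL = 1600 μL total → factor 1600/200 = 8
Overall dilution factor = 5 × 8 × 10 × 12 × 8 = 38400
Stock = 78.1 copies/μL × 38400 = 3.00 × 10^6 copies/μL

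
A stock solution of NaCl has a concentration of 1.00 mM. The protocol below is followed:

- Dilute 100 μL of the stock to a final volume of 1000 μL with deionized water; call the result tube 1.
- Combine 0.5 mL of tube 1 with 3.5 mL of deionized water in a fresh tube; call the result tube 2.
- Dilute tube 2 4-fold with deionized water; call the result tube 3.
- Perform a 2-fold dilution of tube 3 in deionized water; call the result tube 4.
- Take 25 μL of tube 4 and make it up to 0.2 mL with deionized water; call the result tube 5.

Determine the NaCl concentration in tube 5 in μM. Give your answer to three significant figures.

0.195 μM

Step 1: 100 μL brought to 1000 μL → factor 1000/100 = 10
Step 2: 0.5 mL + 3.5 mL = 4 mL total → factor 4/0.5 = 8
Step 3: 4-fold → factor 4
Step 4: 2-fold → factor 2
Step 5: 25 μL brought to 0.2 mL → factor 200/25 = 8
Overall dilution factor = 10 × 8 × 4 × 2 × 8 = 5120
Final = 1.00 mM / 5120 = 0.0001953 mM = 0.195 μM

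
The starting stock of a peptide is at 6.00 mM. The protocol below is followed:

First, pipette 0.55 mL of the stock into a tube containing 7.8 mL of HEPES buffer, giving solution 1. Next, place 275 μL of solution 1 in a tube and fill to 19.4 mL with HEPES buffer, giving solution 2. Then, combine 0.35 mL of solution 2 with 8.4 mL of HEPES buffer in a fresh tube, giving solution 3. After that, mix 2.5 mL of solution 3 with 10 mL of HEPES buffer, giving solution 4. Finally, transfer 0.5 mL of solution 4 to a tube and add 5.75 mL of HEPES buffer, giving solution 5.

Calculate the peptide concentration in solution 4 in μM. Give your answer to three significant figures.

Step 1: 0.55 mL + 7.8 mL = 8.35 mL total → factor 8.35/0.55 = 15.182
Step 2: 275 μL brought to 19.4 mL → factor 19400/275 = 70.545
Step 3: 0.35 mL + 8.4 mL = 8.75 mL total → factor 8.75/0.35 = 25
Step 4: 2.5 mL + 10 mL = 12.5 mL total → factor 12.5/2.5 = 5
Dilution factor through solution 4 = 15.182 × 70.545 × 25 × 5 = 1.3388 × 10^5
[solution 4] = 6.00 mM / 1.3388 × 10^5 = 4.482 × 10^-5 mM = 0.0448 μM

0.0448 μM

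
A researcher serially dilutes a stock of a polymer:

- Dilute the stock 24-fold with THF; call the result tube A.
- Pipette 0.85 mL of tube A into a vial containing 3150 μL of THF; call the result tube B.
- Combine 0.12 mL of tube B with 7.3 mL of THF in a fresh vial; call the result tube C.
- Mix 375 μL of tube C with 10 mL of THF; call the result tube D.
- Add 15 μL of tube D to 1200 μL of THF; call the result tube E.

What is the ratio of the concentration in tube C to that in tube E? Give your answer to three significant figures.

2.24 × 10^3

Step 1: 24-fold → factor 24
Step 2: 0.85 mL + 3150 μL = 4 mL total → factor 4/0.85 = 4.7059
Step 3: 0.12 mL + 7.3 mL = 7.42 mL total → factor 7.42/0.12 = 61.833
Step 4: 375 μL + 10 mL = 10375 μL total → factor 10375/375 = 27.667
Step 5: 15 μL + 1200 μL = 1215 μL total → factor 1215/15 = 81
Dilution factor to tube C = 6983.5; to tube E = 1.565 × 10^7
[tube C]/[tube E] = (factor to tube E)/(factor to tube C) = 1.565 × 10^7/6983.5 = 2.24 × 10^3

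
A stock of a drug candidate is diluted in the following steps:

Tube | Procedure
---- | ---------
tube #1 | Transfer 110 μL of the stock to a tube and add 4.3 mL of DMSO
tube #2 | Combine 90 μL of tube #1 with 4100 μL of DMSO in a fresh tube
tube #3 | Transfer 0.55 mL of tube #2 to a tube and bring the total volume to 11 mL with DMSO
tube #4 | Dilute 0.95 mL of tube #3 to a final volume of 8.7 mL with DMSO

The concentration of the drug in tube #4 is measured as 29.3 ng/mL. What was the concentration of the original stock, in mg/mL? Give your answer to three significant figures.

10.0 mg/mL

Step 1: 110 μL + 4.3 mL = 4410 μL total → factor 4410/110 = 40.091
Step 2: 90 μL + 4100 μL = 4190 μL total → factor 4190/90 = 46.556
Step 3: 0.55 mL brought to 11 mL → factor 11/0.55 = 20
Step 4: 0.95 mL brought to 8.7 mL → factor 8.7/0.95 = 9.1579
Overall dilution factor = 40.091 × 46.556 × 20 × 9.1579 = 3.4186 × 10^5
Stock = 29.3 ng/mL × 3.4186 × 10^5 = 1.002 × 10^7 ng/mL = 10.0 mg/mL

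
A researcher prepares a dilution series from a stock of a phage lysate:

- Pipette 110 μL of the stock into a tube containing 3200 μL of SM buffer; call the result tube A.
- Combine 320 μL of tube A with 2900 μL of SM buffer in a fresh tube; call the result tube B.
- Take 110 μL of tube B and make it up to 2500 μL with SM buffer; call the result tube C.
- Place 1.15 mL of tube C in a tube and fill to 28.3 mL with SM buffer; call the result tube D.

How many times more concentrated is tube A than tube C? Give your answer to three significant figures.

229

Step 1: 110 μL + 3200 μL = 3310 μL total → factor 3310/110 = 30.091
Step 2: 320 μL + 2900 μL = 3220 μL total → factor 3220/320 = 10.062
Step 3: 110 μL brought to 2500 μL → factor 2500/110 = 22.727
Dilution factor to tube A = 30.091; to tube C = 6881.6
[tube A]/[tube C] = (factor to tube C)/(factor to tube A) = 6881.6/30.091 = 229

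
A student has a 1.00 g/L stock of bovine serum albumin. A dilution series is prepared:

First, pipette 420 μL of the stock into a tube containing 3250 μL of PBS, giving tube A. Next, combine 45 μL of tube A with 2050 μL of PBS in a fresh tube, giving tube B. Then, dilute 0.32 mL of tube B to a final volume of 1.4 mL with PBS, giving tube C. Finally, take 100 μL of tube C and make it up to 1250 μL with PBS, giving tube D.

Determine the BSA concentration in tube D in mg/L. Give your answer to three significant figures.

0.0449 mg/L

Step 1: 420 μL + 3250 μL = 3670 μL total → factor 3670/420 = 8.7381
Step 2: 45 μL + 2050 μL = 2095 μL total → factor 2095/45 = 46.556
Step 3: 0.32 mL brought to 1.4 mL → factor 1.4/0.32 = 4.375
Step 4: 100 μL brought to 1250 μL → factor 1250/100 = 12.5
Overall dilution factor = 8.7381 × 46.556 × 4.375 × 12.5 = 22247
Final = 1.00 g/L / 22247 = 4.495 × 10^-5 g/L = 0.0449 mg/L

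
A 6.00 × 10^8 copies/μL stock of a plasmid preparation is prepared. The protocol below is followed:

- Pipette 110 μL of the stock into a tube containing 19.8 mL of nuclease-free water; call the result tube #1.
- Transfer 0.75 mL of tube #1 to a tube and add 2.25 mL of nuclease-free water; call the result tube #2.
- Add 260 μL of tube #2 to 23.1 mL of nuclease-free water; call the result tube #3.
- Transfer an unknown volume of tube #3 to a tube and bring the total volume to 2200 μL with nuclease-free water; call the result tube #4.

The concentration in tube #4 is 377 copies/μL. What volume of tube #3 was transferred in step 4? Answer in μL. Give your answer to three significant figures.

Step 1: 110 μL + 19.8 mL = 19910 μL total → factor 19910/110 = 181
Step 2: 0.75 mL + 2.25 mL = 3 mL total → factor 3/0.75 = 4
Step 3: 260 μL + 23.1 mL = 23360 μL total → factor 23360/260 = 89.846
Step 4: v brought to 2200 μL → factor = 2200 μL/v
Product of known-step factors = 65049
Overall factor = 6.00 × 10^8 copies/μL / (377 copies/μL) = 1.5915 × 10^6
Step-4 factor = 1.5915 × 10^6 / 65049 = 24.466
v = 2200 μL / 24.466 = 89.9 μL

89.9 μL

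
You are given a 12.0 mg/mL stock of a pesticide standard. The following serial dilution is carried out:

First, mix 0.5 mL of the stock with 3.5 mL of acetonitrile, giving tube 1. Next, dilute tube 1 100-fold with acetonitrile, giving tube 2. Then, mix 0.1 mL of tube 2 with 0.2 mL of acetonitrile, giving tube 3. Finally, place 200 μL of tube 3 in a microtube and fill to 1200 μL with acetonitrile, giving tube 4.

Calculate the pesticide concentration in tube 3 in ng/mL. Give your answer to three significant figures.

Step 1: 0.5 mL + 3.5 mL = 4 mL total → factor 4/0.5 = 8
Step 2: 100-fold → factor 100
Step 3: 0.1 mL + 0.2 mL = 0.3 mL total → factor 0.3/0.1 = 3
Dilution factor through tube 3 = 8 × 100 × 3 = 2400
[tube 3] = 12.0 mg/mL / 2400 = 0.005000 mg/mL = 5.00 × 10^3 ng/mL

5.00 × 10^3 ng/mL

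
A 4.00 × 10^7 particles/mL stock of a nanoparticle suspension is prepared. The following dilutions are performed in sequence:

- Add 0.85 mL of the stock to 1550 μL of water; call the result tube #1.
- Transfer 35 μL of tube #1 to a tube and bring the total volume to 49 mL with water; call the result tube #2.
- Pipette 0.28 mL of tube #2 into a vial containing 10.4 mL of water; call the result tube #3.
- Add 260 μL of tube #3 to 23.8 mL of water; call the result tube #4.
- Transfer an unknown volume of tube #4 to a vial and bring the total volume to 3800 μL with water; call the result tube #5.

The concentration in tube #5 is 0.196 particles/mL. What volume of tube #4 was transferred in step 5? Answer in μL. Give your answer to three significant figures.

260 μL

Step 1: 0.85 mL + 1550 μL = 2.4 mL total → factor 2.4/0.85 = 2.8235
Step 2: 35 μL brought to 49 mL → factor 49000/35 = 1400
Step 3: 0.28 mL + 10.4 mL = 10.68 mL total → factor 10.68/0.28 = 38.143
Step 4: 260 μL + 23.8 mL = 24060 μL total → factor 24060/260 = 92.538
Step 5: v brought to 3800 μL → factor = 3800 μL/v
Product of known-step factors = 1.3953 × 10^7
Overall factor = 4.00 × 10^7 particles/mL / (0.196 particles/mL) = 2.0408 × 10^8
Step-5 factor = 2.0408 × 10^8 / 1.3953 × 10^7 = 14.627
v = 3800 μL / 14.627 = 260 μL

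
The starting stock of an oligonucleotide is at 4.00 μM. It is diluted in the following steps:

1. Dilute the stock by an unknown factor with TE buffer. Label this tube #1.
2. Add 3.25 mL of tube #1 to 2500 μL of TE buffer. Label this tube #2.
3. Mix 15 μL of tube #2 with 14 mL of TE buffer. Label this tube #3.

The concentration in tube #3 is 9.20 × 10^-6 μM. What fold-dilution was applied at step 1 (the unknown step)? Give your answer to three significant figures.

Step 1: unknown factor x
Step 2: 3.25 mL + 2500 μL = 5.75 mL total → factor 5.75/3.25 = 1.7692
Step 3: 15 μL + 14 mL = 14015 μL total → factor 14015/15 = 934.33
Product of known-step factors = 1653.1
Overall factor = 4.00 μM / (9.20 × 10^-6 μM) = 4.3478 × 10^5
x = 4.3478 × 10^5 / 1653.1 = 263

263-fold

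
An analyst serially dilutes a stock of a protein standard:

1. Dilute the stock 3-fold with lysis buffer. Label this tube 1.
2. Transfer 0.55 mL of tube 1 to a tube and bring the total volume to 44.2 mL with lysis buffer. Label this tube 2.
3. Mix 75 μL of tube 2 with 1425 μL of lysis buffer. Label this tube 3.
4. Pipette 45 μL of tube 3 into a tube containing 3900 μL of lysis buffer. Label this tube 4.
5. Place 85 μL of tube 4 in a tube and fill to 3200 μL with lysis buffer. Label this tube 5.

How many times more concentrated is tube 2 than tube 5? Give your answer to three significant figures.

Step 1: 3-fold → factor 3
Step 2: 0.55 mL brought to 44.2 mL → factor 44.2/0.55 = 80.364
Step 3: 75 μL + 1425 μL = 1500 μL total → factor 1500/75 = 20
Step 4: 45 μL + 3900 μL = 3945 μL total → factor 3945/45 = 87.667
Step 5: 85 μL brought to 3200 μL → factor 3200/85 = 37.647
Dilution factor to tube 2 = 241.09; to tube 5 = 1.5914 × 10^7
[tube 2]/[tube 5] = (factor to tube 5)/(factor to tube 2) = 1.5914 × 10^7/241.09 = 6.60 × 10^4

6.60 × 10^4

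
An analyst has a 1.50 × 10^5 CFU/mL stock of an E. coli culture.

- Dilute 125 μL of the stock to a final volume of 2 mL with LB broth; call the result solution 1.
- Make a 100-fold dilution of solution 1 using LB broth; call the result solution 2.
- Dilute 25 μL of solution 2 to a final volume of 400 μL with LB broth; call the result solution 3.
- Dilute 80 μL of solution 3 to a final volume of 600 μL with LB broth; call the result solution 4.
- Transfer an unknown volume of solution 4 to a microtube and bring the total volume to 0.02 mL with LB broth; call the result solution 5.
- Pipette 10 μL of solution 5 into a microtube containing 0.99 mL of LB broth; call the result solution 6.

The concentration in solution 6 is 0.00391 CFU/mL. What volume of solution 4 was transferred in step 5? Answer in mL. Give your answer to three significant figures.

0.0100 mL

Step 1: 125 μL brought to 2 mL → factor 2000/125 = 16
Step 2: 100-fold → factor 100
Step 3: 25 μL brought to 400 μL → factor 400/25 = 16
Step 4: 80 μL brought to 600 μL → factor 600/80 = 7.5
Step 5: v brought to 0.02 mL → factor = 0.02 mL/v
Step 6: 10 μL + 0.99 mL = 1000 μL total → factor 1000/10 = 100
Product of known-step factors = 1.92 × 10^7
Overall factor = 1.50 × 10^5 CFU/mL / (0.00391 CFU/mL) = 3.8363 × 10^7
Step-5 factor = 3.8363 × 10^7 / 1.92 × 10^7 = 1.9981
v = 0.02 mL / 1.9981 = 0.0100 mL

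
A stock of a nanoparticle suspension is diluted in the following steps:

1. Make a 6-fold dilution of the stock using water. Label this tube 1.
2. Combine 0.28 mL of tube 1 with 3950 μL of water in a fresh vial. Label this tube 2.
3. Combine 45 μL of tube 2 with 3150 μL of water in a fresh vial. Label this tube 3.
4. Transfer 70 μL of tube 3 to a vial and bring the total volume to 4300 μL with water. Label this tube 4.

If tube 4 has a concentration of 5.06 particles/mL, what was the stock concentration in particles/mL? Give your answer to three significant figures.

2.00 × 10^6 particles/mL

Step 1: 6-fold → factor 6
Step 2: 0.28 mL + 3950 μL = 4.23 mL total → factor 4.23/0.28 = 15.107
Step 3: 45 μL + 3150 μL = 3195 μL total → factor 3195/45 = 71
Step 4: 70 μL brought to 4300 μL → factor 4300/70 = 61.429
Overall dilution factor = 6 × 15.107 × 71 × 61.429 = 3.9533 × 10^5
Stock = 5.06 particles/mL × 3.9533 × 10^5 = 2.00 × 10^6 particles/mL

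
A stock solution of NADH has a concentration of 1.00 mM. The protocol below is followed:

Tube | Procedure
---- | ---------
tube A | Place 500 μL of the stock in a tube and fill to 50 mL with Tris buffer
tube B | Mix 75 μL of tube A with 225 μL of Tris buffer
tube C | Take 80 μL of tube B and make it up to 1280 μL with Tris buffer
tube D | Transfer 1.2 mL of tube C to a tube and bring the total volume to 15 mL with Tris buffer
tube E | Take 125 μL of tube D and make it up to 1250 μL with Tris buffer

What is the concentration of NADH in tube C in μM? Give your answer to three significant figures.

0.156 μM

Step 1: 500 μL brought to 50 mL → factor 50000/500 = 100
Step 2: 75 μL + 225 μL = 300 μL total → factor 300/75 = 4
Step 3: 80 μL brought to 1280 μL → factor 1280/80 = 16
Dilution factor through tube C = 100 × 4 × 16 = 6400
[tube C] = 1.00 mM / 6400 = 0.0001563 mM = 0.156 μM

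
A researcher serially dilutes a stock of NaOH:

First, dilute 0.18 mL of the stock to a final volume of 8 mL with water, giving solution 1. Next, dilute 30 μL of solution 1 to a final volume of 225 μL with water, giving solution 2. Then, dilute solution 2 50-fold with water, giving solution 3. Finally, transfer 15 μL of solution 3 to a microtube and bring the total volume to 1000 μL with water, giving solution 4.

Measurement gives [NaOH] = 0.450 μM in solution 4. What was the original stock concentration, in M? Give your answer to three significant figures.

0.500 M

Step 1: 0.18 mL brought to 8 mL → factor 8/0.18 = 44.444
Step 2: 30 μL brought to 225 μL → factor 225/30 = 7.5
Step 3: 50-fold → factor 50
Step 4: 15 μL brought to 1000 μL → factor 1000/15 = 66.667
Overall dilution factor = 44.444 × 7.5 × 50 × 66.667 = 1.1111 × 10^6
Stock = 0.450 μM × 1.1111 × 10^6 = 5.000 × 10^5 μM = 0.500 M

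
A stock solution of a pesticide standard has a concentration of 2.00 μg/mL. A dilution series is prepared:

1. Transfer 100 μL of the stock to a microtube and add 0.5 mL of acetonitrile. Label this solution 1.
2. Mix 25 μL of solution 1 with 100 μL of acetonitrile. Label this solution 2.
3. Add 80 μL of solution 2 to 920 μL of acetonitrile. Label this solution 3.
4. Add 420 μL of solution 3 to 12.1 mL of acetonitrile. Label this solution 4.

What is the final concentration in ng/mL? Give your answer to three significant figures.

Step 1: 100 μL + 0.5 mL = 600 μL total → factor 600/100 = 6
Step 2: 25 μL + 100 μL = 125 μL total → factor 125/25 = 5
Step 3: 80 μL + 920 μL = 1000 μL total → factor 1000/80 = 12.5
Step 4: 420 μL + 12.1 mL = 12520 μL total → factor 12520/420 = 29.81
Overall dilution factor = 6 × 5 × 12.5 × 29.81 = 11179
Final = 2.00 μg/mL / 11179 = 0.0001789 μg/mL = 0.179 ng/mL

0.179 ng/mL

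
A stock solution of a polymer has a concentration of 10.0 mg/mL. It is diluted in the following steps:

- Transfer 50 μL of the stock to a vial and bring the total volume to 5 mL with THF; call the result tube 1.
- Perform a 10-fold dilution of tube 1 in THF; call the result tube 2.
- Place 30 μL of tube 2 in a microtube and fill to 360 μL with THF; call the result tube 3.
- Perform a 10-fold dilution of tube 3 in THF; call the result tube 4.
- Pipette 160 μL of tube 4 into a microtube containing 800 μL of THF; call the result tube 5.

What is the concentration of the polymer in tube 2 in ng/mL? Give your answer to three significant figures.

Step 1: 50 μL brought to 5 mL → factor 5000/50 = 100
Step 2: 10-fold → factor 10
Dilution factor through tube 2 = 100 × 10 = 1000
[tube 2] = 10.0 mg/mL / 1000 = 0.01000 mg/mL = 1.00 × 10^4 ng/mL

1.00 × 10^4 ng/mL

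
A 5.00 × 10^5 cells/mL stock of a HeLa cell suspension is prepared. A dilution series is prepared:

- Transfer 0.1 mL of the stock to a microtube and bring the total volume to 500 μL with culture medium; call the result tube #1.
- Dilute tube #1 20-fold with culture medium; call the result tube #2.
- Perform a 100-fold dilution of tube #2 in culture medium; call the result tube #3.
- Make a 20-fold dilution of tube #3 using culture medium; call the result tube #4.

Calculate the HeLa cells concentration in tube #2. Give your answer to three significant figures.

Step 1: 0.1 mL brought to 500 μL → factor 0.5/0.1 = 5
Step 2: 20-fold → factor 20
Dilution factor through tube #2 = 5 × 20 = 100
[tube #2] = 5.00 × 10^5 cells/mL / 100 = 5.00 × 10^3 cells/mL

5.00 × 10^3 cells/mL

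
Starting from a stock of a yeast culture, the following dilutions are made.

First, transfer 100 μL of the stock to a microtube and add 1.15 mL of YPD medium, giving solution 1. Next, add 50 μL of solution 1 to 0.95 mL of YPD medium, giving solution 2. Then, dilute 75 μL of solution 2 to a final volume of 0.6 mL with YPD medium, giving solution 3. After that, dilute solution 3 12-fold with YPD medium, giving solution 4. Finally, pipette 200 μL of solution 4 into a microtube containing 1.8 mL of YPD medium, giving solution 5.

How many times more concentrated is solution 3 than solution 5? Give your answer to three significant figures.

120

Step 1: 100 μL + 1.15 mL = 1250 μL total → factor 1250/100 = 12.5
Step 2: 50 μL + 0.95 mL = 1000 μL total → factor 1000/50 = 20
Step 3: 75 μL brought to 0.6 mL → factor 600/75 = 8
Step 4: 12-fold → factor 12
Step 5: 200 μL + 1.8 mL = 2000 μL total → factor 2000/200 = 10
Dilution factor to solution 3 = 2000; to solution 5 = 2.4 × 10^5
[solution 3]/[solution 5] = (factor to solution 5)/(factor to solution 3) = 2.4 × 10^5/2000 = 120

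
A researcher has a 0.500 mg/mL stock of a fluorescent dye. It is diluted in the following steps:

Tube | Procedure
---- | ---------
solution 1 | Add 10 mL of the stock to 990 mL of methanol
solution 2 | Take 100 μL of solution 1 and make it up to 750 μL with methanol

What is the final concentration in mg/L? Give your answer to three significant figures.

Step 1: 10 mL + 990 mL = 1000 mL total → factor 1000/10 = 100
Step 2: 100 μL brought to 750 μL → factor 750/100 = 7.5
Overall dilution factor = 100 × 7.5 = 750
Final = 0.500 mg/mL / 750 = 0.0006667 mg/mL = 0.667 mg/L

0.667 mg/L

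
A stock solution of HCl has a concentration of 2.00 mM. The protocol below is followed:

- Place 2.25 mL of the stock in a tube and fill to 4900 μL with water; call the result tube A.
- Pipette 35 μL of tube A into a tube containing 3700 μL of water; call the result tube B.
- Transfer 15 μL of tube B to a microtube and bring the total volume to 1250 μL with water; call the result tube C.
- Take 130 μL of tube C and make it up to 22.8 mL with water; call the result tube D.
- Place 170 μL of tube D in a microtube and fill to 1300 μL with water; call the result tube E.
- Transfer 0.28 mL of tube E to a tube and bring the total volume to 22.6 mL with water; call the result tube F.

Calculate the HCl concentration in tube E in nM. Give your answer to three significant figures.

Step 1: 2.25 mL brought to 4900 μL → factor 4.9/2.25 = 2.1778
Step 2: 35 μL + 3700 μL = 3735 μL total → factor 3735/35 = 106.71
Step 3: 15 μL brought to 1250 μL → factor 1250/15 = 83.333
Step 4: 130 μL brought to 22.8 mL → factor 22800/130 = 175.38
Step 5: 170 μL brought to 1300 μL → factor 1300/170 = 7.6471
Dilution factor through tube E = 2.1778 × 106.71 × 83.333 × 175.38 × 7.6471 = 2.5974 × 10^7
[tube E] = 2.00 mM / 2.5974 × 10^7 = 7.700 × 10^-8 mM = 0.0770 nM

0.0770 nM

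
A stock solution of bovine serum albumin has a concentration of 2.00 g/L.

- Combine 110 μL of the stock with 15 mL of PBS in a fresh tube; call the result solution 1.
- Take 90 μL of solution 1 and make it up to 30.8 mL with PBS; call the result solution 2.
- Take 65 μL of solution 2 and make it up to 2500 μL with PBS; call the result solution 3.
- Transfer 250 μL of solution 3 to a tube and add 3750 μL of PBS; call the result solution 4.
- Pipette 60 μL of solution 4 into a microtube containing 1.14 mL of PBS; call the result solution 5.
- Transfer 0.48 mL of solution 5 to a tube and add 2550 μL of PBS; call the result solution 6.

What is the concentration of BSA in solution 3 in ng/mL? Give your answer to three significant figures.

Step 1: 110 μL + 15 mL = 15110 μL total → factor 15110/110 = 137.36
Step 2: 90 μL brought to 30.8 mL → factor 30800/90 = 342.22
Step 3: 65 μL brought to 2500 μL → factor 2500/65 = 38.462
Dilution factor through solution 3 = 137.36 × 342.22 × 38.462 = 1.808 × 10^6
[solution 3] = 2.00 g/L / 1.808 × 10^6 = 1.106 × 10^-6 g/L = 1.11 ng/mL

1.11 ng/mL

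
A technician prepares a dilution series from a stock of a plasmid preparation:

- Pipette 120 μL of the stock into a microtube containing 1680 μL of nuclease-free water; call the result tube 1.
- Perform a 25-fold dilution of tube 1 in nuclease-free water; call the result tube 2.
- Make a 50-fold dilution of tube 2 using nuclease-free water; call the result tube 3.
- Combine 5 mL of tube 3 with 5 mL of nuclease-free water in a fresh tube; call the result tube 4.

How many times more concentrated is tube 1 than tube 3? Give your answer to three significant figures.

1.25 × 10^3

Step 1: 120 μL + 1680 μL = 1800 μL total → factor 1800/120 = 15
Step 2: 25-fold → factor 25
Step 3: 50-fold → factor 50
Dilution factor to tube 1 = 15; to tube 3 = 18750
[tube 1]/[tube 3] = (factor to tube 3)/(factor to tube 1) = 18750/15 = 1.25 × 10^3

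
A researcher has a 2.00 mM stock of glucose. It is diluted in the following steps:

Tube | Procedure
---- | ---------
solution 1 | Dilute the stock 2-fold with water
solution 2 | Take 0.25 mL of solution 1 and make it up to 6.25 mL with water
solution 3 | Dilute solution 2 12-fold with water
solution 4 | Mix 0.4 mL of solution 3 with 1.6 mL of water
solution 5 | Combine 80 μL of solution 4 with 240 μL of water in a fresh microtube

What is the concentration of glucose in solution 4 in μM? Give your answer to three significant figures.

0.667 μM

Step 1: 2-fold → factor 2
Step 2: 0.25 mL brought to 6.25 mL → factor 6.25/0.25 = 25
Step 3: 12-fold → factor 12
Step 4: 0.4 mL + 1.6 mL = 2 mL total → factor 2/0.4 = 5
Dilution factor through solution 4 = 2 × 25 × 12 × 5 = 3000
[solution 4] = 2.00 mM / 3000 = 0.0006667 mM = 0.667 μM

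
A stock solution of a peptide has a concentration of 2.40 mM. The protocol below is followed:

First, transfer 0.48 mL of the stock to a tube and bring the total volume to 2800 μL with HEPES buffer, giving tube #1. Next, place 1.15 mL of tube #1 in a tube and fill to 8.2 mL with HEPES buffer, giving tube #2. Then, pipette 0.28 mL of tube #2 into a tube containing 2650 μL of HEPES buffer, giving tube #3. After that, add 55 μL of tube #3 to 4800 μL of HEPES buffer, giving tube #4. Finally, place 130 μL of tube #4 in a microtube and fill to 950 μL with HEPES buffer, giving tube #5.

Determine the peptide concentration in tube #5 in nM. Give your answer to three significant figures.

8.55 nM

Step 1: 0.48 mL brought to 2800 μL → factor 2.8/0.48 = 5.8333
Step 2: 1.15 mL brought to 8.2 mL → factor 8.2/1.15 = 7.1304
Step 3: 0.28 mL + 2650 μL = 2.93 mL total → factor 2.93/0.28 = 10.464
Step 4: 55 μL + 4800 μL = 4855 μL total → factor 4855/55 = 88.273
Step 5: 130 μL brought to 950 μL → factor 950/130 = 7.3077
Overall dilution factor = 5.8333 × 7.1304 × 10.464 × 88.273 × 7.3077 = 2.8077 × 10^5
Final = 2.40 mM / 2.8077 × 10^5 = 8.548 × 10^-6 mM = 8.55 nM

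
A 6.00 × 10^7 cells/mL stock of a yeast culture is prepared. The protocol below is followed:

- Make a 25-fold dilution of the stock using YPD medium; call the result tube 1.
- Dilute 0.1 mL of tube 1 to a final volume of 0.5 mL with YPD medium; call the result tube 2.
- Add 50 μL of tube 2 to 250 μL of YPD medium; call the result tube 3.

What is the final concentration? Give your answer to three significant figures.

Step 1: 25-fold → factor 25
Step 2: 0.1 mL brought to 0.5 mL → factor 0.5/0.1 = 5
Step 3: 50 μL + 250 μL = 300 μL total → factor 300/50 = 6
Overall dilution factor = 25 × 5 × 6 = 750
Final = 6.00 × 10^7 cells/mL / 750 = 8.00 × 10^4 cells/mL

8.00 × 10^4 cells/mL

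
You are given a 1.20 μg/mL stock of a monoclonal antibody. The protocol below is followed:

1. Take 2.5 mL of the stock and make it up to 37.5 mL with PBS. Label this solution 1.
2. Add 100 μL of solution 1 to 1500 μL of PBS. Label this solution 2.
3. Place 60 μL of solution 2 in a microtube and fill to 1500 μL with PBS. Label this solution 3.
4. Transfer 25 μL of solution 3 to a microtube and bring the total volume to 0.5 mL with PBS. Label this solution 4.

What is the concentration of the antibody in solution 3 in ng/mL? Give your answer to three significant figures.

Step 1: 2.5 mL brought to 37.5 mL → factor 37.5/2.5 = 15
Step 2: 100 μL + 1500 μL = 1600 μL total → factor 1600/100 = 16
Step 3: 60 μL brought to 1500 μL → factor 1500/60 = 25
Dilution factor through solution 3 = 15 × 16 × 25 = 6000
[solution 3] = 1.20 μg/mL / 6000 = 0.0002000 μg/mL = 0.200 ng/mL

0.200 ng/mL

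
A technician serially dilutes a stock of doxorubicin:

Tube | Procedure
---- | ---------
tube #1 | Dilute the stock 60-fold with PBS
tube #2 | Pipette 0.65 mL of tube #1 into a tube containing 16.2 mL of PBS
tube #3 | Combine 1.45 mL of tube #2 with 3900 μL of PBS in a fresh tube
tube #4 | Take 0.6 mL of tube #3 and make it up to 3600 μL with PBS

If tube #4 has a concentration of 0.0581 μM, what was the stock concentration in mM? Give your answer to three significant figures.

Step 1: 60-fold → factor 60
Step 2: 0.65 mL + 16.2 mL = 16.85 mL total → factor 16.85/0.65 = 25.923
Step 3: 1.45 mL + 3900 μL = 5.35 mL total → factor 5.35/1.45 = 3.6897
Step 4: 0.6 mL brought to 3600 μL → factor 3.6/0.6 = 6
Overall dilution factor = 60 × 25.923 × 3.6897 × 6 = 34433
Stock = 0.0581 μM × 34433 = 2001 μM = 2.00 mM

2.00 mM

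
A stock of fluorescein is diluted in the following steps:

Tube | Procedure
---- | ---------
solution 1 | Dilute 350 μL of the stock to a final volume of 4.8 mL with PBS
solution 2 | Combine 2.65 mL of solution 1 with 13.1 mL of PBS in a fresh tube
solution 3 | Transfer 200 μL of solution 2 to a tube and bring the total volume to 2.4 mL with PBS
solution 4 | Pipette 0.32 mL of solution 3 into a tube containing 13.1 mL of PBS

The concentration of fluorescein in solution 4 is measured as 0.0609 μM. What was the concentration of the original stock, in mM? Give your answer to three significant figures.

Step 1: 350 μL brought to 4.8 mL → factor 4800/350 = 13.714
Step 2: 2.65 mL + 13.1 mL = 15.75 mL total → factor 15.75/2.65 = 5.9434
Step 3: 200 μL brought to 2.4 mL → factor 2400/200 = 12
Step 4: 0.32 mL + 13.1 mL = 13.42 mL total → factor 13.42/0.32 = 41.938
Overall dilution factor = 13.714 × 5.9434 × 12 × 41.938 = 41020
Stock = 0.0609 μM × 41020 = 2498 μM = 2.50 mM

2.50 mM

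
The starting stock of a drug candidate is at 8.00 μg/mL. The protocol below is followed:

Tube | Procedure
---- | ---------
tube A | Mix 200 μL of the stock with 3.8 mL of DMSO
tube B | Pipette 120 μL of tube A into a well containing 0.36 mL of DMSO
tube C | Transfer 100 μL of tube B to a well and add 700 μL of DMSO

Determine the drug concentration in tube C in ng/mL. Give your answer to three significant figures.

12.5 ng/mL

Step 1: 200 μL + 3.8 mL = 4000 μL total → factor 4000/200 = 20
Step 2: 120 μL + 0.36 mL = 480 μL total → factor 480/120 = 4
Step 3: 100 μL + 700 μL = 800 μL total → factor 800/100 = 8
Overall dilution factor = 20 × 4 × 8 = 640
Final = 8.00 μg/mL / 640 = 0.01250 μg/mL = 12.5 ng/mL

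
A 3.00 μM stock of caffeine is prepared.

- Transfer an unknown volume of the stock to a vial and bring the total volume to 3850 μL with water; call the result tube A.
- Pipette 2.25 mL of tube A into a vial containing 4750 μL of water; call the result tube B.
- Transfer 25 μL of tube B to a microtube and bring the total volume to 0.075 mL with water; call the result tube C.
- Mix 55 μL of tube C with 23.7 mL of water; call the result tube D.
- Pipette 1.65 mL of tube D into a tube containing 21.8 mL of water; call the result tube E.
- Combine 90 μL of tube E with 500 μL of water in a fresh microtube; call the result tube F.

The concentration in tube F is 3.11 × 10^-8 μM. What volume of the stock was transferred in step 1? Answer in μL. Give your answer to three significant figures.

15.0 μL

Step 1: v brought to 3850 μL → factor = 3850 μL/v
Step 2: 2.25 mL + 4750 μL = 7 mL total → factor 7/2.25 = 3.1111
Step 3: 25 μL brought to 0.075 mL → factor 75/25 = 3
Step 4: 55 μL + 23.7 mL = 23755 μL total → factor 23755/55 = 431.91
Step 5: 1.65 mL + 21.8 mL = 23.45 mL total → factor 23.45/1.65 = 14.212
Step 6: 90 μL + 500 μL = 590 μL total → factor 590/90 = 6.5556
Product of known-step factors = 3.7558 × 10^5
Overall factor = 3.00 μM / (3.11 × 10^-8 μM) = 9.6463 × 10^7
Step-1 factor = 9.6463 × 10^7 / 3.7558 × 10^5 = 256.84
v = 3850 μL / 256.84 = 15.0 μL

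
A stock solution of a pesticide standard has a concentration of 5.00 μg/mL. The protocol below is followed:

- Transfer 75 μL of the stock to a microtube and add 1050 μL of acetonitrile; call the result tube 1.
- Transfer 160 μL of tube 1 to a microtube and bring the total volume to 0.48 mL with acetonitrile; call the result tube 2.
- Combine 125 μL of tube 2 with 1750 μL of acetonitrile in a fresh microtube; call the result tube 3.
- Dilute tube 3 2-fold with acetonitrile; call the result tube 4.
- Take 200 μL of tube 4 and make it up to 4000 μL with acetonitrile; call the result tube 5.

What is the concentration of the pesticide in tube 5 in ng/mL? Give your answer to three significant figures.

0.185 ng/mL

Step 1: 75 μL + 1050 μL = 1125 μL total → factor 1125/75 = 15
Step 2: 160 μL brought to 0.48 mL → factor 480/160 = 3
Step 3: 125 μL + 1750 μL = 1875 μL total → factor 1875/125 = 15
Step 4: 2-fold → factor 2
Step 5: 200 μL brought to 4000 μL → factor 4000/200 = 20
Overall dilution factor = 15 × 3 × 15 × 2 × 20 = 27000
Final = 5.00 μg/mL / 27000 = 0.0001852 μg/mL = 0.185 ng/mL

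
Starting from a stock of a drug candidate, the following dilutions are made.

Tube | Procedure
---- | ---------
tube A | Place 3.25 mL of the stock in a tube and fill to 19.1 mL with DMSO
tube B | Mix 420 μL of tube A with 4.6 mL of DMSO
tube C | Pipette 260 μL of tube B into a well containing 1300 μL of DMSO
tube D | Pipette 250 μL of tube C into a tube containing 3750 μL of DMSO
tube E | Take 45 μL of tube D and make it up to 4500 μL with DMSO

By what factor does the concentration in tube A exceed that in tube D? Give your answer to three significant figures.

1.15 × 10^3

Step 1: 3.25 mL brought to 19.1 mL → factor 19.1/3.25 = 5.8769
Step 2: 420 μL + 4.6 mL = 5020 μL total → factor 5020/420 = 11.952
Step 3: 260 μL + 1300 μL = 1560 μL total → factor 1560/260 = 6
Step 4: 250 μL + 3750 μL = 4000 μL total → factor 4000/250 = 16
Dilution factor to tube A = 5.8769; to tube D = 6743.3
[tube A]/[tube D] = (factor to tube D)/(factor to tube A) = 6743.3/5.8769 = 1.15 × 10^3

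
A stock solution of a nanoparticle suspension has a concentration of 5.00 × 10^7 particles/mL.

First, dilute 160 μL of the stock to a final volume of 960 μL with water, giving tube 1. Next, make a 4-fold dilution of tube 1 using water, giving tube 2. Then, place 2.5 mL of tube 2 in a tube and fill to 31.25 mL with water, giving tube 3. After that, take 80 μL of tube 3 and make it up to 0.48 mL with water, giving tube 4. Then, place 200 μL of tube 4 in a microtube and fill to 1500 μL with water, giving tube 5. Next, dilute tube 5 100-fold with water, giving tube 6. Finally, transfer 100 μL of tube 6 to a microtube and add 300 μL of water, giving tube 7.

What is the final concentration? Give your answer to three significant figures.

9.26 particles/mL

Step 1: 160 μL brought to 960 μL → factor 960/160 = 6
Step 2: 4-fold → factor 4
Step 3: 2.5 mL brought to 31.25 mL → factor 31.25/2.5 = 12.5
Step 4: 80 μL brought to 0.48 mL → factor 480/80 = 6
Step 5: 200 μL brought to 1500 μL → factor 1500/200 = 7.5
Step 6: 100-fold → factor 100
Step 7: 100 μL + 300 μL = 400 μL total → factor 400/100 = 4
Overall dilution factor = 6 × 4 × 12.5 × 6 × 7.5 × 100 × 4 = 5.4 × 10^6
Final = 5.00 × 10^7 particles/mL / 5.4 × 10^6 = 9.26 particles/mL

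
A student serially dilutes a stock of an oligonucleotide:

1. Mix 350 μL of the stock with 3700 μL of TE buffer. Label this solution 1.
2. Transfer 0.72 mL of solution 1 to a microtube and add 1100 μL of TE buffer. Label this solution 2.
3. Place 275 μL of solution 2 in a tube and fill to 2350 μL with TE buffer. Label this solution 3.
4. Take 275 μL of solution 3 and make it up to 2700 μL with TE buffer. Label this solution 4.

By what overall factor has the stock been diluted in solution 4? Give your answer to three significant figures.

2.45 × 10^3

Step 1: 350 μL + 3700 μL = 4050 μL total → factor 4050/350 = 11.571
Step 2: 0.72 mL + 1100 μL = 1.82 mL total → factor 1.82/0.72 = 2.5278
Step 3: 275 μL brought to 2350 μL → factor 2350/275 = 8.5455
Step 4: 275 μL brought to 2700 μL → factor 2700/275 = 9.8182
Overall dilution factor = 11.571 × 2.5278 × 8.5455 × 9.8182 = 2454.1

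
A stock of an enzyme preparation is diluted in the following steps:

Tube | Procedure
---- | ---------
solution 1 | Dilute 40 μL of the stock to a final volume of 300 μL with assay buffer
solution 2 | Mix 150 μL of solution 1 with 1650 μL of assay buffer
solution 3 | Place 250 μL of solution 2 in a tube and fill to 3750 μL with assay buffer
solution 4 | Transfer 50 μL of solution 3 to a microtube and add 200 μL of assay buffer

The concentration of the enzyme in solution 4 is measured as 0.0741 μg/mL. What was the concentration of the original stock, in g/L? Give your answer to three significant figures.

0.500 g/L

Step 1: 40 μL brought to 300 μL → factor 300/40 = 7.5
Step 2: 150 μL + 1650 μL = 1800 μL total → factor 1800/150 = 12
Step 3: 250 μL brought to 3750 μL → factor 3750/250 = 15
Step 4: 50 μL + 200 μL = 250 μL total → factor 250/50 = 5
Overall dilution factor = 7.5 × 12 × 15 × 5 = 6750
Stock = 0.0741 μg/mL × 6750 = 500.2 μg/mL = 0.500 g/L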